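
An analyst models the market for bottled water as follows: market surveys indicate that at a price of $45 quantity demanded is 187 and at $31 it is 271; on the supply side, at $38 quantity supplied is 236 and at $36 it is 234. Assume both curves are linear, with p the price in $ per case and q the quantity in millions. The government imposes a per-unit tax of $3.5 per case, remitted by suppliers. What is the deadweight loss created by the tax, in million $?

Demand slope: (271 − 187)/(31 − 45) = -6, so qd = 457 − 6p.
Supply slope: (234 − 236)/(36 − 38) = 1, so qs = p + 198.
Before the tax: set 457 − 6p = p + 198 → p* = $37, q* = 235.
With the tax collected from suppliers, supply shifts: qs = (p − 3.5) + 198.
New equilibrium: buyers pay $37.5, suppliers receive $34, q = 232. (Wedge: pb − ps = 3.5.)
Quantity falls by |ΔQ| = |235 − 232| = 3.
DWL = ½ · t · |ΔQ| = ½ · 3.5 · 3 = $5.25.

Deadweight loss = $5.25 million.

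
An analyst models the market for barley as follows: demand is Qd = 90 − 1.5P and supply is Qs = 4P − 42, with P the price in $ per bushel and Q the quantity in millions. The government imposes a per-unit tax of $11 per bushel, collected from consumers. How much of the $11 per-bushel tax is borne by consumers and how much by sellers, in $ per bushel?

Consumers bear $8 per bushel; sellers bear $3 per bushel.

Without the tax, 90 − 1.5P = 4P − 42 gives 5.5P = 132, so P* = $24 and Q* = 54.
With the tax collected from consumers, demand (in seller-price terms) shifts: Qd = 90 − 1.5(P + 11).
New equilibrium: consumers pay $32, sellers receive $21, Q = 42. (Wedge: Pb − Ps = 11.)
Burden on consumers: $8; on sellers: $3. (They sum to $11.)
The less price-elastic side of the market bears the larger share of a per-unit tax.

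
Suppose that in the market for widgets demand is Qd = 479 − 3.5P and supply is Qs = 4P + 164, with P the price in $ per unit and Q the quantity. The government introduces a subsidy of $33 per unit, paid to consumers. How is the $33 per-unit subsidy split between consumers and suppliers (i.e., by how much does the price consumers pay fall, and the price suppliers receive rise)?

Consumers gain $17.6 per unit; suppliers gain $15.4 per unit.

Before the subsidy: set 479 − 3.5P = 4P + 164 → P* = $42, Q* = 332.
With a per-unit subsidy paid to consumers, each effectively pays P − 33, so demand becomes Qd = 479 − 3.5(P − 33).
Solving gives Q = 393.6 with consumers paying $24.4 and suppliers receiving $57.4 (the $33 wedge).
Gain to consumers: $17.6; to suppliers: $15.4. (They sum to $33.)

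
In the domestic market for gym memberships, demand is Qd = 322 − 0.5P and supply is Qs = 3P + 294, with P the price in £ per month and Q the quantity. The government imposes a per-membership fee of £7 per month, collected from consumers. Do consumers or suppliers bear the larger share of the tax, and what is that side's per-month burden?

Consumers bear the larger share: £6 per month.

Before the tax: set 322 − 0.5P = 3P + 294 → P* = £8, Q* = 318.
With the tax collected from consumers, demand (in seller-price terms) shifts: Qd = 322 − 0.5(P + 7).
New equilibrium: consumers pay £14, suppliers receive £7, Q = 315. (Wedge: Pb − Ps = 7.)
Per-month burden: consumers £6, suppliers £1.
Consumers take the larger share because demand is less price-elastic here (demand slope 0.5 vs supply slope 3).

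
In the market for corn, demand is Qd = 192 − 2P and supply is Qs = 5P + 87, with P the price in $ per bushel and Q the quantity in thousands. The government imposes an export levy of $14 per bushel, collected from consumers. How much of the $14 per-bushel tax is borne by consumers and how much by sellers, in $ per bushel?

Consumers bear $10 per bushel; sellers bear $4 per bushel.

Without the tax, 192 − 2P = 5P + 87 gives 7P = 105, so P* = $15 and Q* = 162.
With the tax collected from consumers, demand (in seller-price terms) shifts: Qd = 192 − 2(P + 14).
New equilibrium: consumers pay $25, sellers receive $11, Q = 142. (Wedge: Pb − Ps = 14.)
Burden on consumers: $10; on sellers: $4. (They sum to $14.)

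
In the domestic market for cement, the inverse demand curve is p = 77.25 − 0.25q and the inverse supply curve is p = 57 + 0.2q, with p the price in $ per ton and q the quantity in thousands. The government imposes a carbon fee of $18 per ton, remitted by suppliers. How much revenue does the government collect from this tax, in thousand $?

Tax revenue = $90 thousand.

Rewrite in direct form: qd = 309 − 4p and qs = 5p − 285.
Without the tax, 309 − 4p = 5p − 285 gives 9p = 594, so p* = $66 and q* = 45.
With the tax collected from suppliers, supply shifts: qs = 5(p − 18) − 285.
New equilibrium: consumers pay $76, suppliers receive $58, q = 5. (Wedge: pb − ps = 18.)
Revenue = t · Q = 18 · 5 = $90.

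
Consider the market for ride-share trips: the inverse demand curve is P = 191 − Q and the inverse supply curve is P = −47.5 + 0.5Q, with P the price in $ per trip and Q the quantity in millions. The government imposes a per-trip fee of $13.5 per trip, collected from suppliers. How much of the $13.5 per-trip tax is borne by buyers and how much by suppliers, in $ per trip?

Buyers bear $9 per trip; suppliers bear $4.5 per trip.

Rewrite in direct form: Qd = 191 − P and Qs = 2P + 95.
Without the tax, 191 − P = 2P + 95 gives 3P = 96, so P* = $32 and Q* = 159.
With the tax collected from suppliers, supply shifts: Qs = 2(P − 13.5) + 95.
New equilibrium: buyers pay $41, suppliers receive $27.5, Q = 150. (Wedge: Pb − Ps = 13.5.)
Burden on buyers: $9; on suppliers: $4.5. (They sum to $13.5.)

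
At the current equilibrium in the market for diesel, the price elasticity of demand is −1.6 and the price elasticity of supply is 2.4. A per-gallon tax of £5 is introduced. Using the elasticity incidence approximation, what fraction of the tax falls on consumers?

Incidence ratio: consumers' share ≈ εs / (εs + |εd|) = 2.4 / (2.4 + 1.6) = 0.6.
Supply is the more elastic side, so consumers bear the larger share.

Consumers' share ≈ 0.6.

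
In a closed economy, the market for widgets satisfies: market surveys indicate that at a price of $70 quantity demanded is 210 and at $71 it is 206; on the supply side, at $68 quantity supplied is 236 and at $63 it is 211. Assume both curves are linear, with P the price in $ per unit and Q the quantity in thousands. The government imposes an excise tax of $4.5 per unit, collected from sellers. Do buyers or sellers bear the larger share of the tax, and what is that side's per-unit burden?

Buyers bear the larger share: $2.5 per unit.

Demand slope: (206 − 210)/(71 − 70) = -4, so Qd = 490 − 4P.
Supply slope: (211 − 236)/(63 − 68) = 5, so Qs = 5P − 104.
Without the tax, 490 − 4P = 5P − 104 gives 9P = 594, so P* = $66 and Q* = 226.
With the tax collected from sellers, supply shifts: Qs = 5(P − 4.5) − 104.
New equilibrium: buyers pay $68.5, sellers receive $64, Q = 216. (Wedge: Pb − Ps = 4.5.)
Per-unit burden: buyers $2.5, sellers $2.
Buyers take the larger share because demand is less price-elastic here (demand slope 4 vs supply slope 5).
The less price-elastic side of the market bears the larger share of a per-unit tax.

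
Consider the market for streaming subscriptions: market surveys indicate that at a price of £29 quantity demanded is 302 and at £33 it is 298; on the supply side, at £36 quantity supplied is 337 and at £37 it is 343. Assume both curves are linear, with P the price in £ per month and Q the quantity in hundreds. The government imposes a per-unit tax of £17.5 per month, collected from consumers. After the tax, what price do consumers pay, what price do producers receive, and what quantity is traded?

Consumers pay £45; producers receive £27.5; quantity = 286.

Demand slope: (298 − 302)/(33 − 29) = -1, so Qd = 331 − P.
Supply slope: (343 − 337)/(37 − 36) = 6, so Qs = 6P + 121.
Before the tax: set 331 − P = 6P + 121 → P* = £30, Q* = 301.
With the tax collected from consumers, demand (in seller-price terms) shifts: Qd = 331 − (P + 17.5).
Solving gives Q = 286 with consumers paying £45 and producers receiving £27.5 (the £17.5 wedge).
The less price-elastic side of the market bears the larger share of a per-unit tax.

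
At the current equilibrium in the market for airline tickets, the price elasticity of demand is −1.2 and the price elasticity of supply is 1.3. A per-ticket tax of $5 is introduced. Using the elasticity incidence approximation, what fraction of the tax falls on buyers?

Incidence ratio: buyers' share ≈ εs / (εs + |εd|) = 1.3 / (1.3 + 1.2) = 0.52.
Supply is the more elastic side, so buyers bear the larger share.

Buyers' share ≈ 0.52.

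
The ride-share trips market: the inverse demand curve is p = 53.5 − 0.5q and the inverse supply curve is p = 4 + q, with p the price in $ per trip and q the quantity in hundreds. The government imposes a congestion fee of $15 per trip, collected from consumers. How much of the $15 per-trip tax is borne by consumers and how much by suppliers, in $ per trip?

Rewrite in direct form: qd = 107 − 2p and qs = p − 4.
Without the tax, 107 − 2p = p − 4 gives 3p = 111, so p* = $37 and q* = 33.
With the tax collected from consumers, demand (in seller-price terms) shifts: qd = 107 − 2(p + 15).
Solving gives q = 23 with consumers paying $42 and suppliers receiving $27 (the $15 wedge).
Burden on consumers: $5; on suppliers: $10. (They sum to $15.)
The less price-elastic side of the market bears the larger share of a per-unit tax.

Consumers bear $5 per trip; suppliers bear $10 per trip.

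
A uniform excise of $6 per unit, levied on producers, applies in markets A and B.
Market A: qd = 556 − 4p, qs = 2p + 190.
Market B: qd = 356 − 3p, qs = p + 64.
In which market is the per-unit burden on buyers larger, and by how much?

Market A: pre-tax p* = $61, q* = 312; post-tax q = 304; per-unit burden on buyers = $2.
Market B: pre-tax p* = $73, q* = 137; post-tax q = 132.5; per-unit burden on buyers = $1.5.
Difference: $2 vs $1.5 → market A is larger by $0.5.

Market A, by $0.5.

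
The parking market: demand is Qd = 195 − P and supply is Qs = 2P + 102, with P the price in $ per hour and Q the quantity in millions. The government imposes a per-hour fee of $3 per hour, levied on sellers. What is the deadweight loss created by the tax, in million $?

Deadweight loss = $3 million.

Without the tax, 195 − P = 2P + 102 gives 3P = 93, so P* = $31 and Q* = 164.
With the tax collected from sellers, supply shifts: Qs = 2(P − 3) + 102.
Solving gives Q = 162 with buyers paying $33 and sellers receiving $30 (the $3 wedge).
Quantity falls by |ΔQ| = |164 − 162| = 2.
DWL = ½ · t · |ΔQ| = ½ · 3 · 2 = $3.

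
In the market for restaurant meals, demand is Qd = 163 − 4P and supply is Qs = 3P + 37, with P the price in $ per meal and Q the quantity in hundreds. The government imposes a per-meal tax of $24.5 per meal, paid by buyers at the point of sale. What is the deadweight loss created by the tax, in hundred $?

Without the tax, 163 − 4P = 3P + 37 gives 7P = 126, so P* = $18 and Q* = 91.
With the tax collected from buyers, demand (in seller-price terms) shifts: Qd = 163 − 4(P + 24.5).
New equilibrium: buyers pay $28.5, producers receive $4, Q = 49. (Wedge: Pb − Ps = 24.5.)
Quantity falls by |ΔQ| = |91 − 49| = 42.
DWL = ½ · t · |ΔQ| = ½ · 24.5 · 42 = $514.5.

Deadweight loss = $514.5 hundred.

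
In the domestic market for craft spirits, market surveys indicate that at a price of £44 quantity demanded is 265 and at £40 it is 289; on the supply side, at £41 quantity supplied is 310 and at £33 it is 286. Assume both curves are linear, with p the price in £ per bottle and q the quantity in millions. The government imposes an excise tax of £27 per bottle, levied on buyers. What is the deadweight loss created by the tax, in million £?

Demand slope: (289 − 265)/(40 − 44) = -6, so qd = 529 − 6p.
Supply slope: (286 − 310)/(33 − 41) = 3, so qs = 3p + 187.
Without the tax, 529 − 6p = 3p + 187 gives 9p = 342, so p* = £38 and q* = 301.
With the tax collected from buyers, demand (in seller-price terms) shifts: qd = 529 − 6(p + 27).
New equilibrium: buyers pay £47, producers receive £20, q = 247. (Wedge: pb − ps = 27.)
Quantity falls by |ΔQ| = |301 − 247| = 54.
DWL = ½ · t · |ΔQ| = ½ · 27 · 54 = £729.

Deadweight loss = £729 million.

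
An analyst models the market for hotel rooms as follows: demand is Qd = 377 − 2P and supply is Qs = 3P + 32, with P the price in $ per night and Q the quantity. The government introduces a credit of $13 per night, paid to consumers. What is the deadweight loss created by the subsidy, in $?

Deadweight loss = $101.4.

Before the subsidy: set 377 − 2P = 3P + 32 → P* = $69, Q* = 239.
With a per-unit subsidy paid to consumers, each effectively pays P − 13, so demand becomes Qd = 377 − 2(P − 13).
New equilibrium: consumers pay $61.2, suppliers receive $74.2, Q = 254.6. (Wedge: Pb − Ps = −13.)
Quantity rises by |ΔQ| = |239 − 254.6| = 15.6.
DWL = ½ · t · |ΔQ| = ½ · 13 · 15.6 = $101.4.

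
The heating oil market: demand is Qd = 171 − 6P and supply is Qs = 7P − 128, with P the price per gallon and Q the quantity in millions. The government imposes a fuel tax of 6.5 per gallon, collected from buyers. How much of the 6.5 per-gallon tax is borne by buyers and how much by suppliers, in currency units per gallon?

Buyers bear 3.5 per gallon; suppliers bear 3 per gallon.

Without the tax, 171 − 6P = 7P − 128 gives 13P = 299, so P* = 23 and Q* = 33.
With the tax collected from buyers, demand (in seller-price terms) shifts: Qd = 171 − 6(P + 6.5).
Solving gives Q = 12 with buyers paying 26.5 and suppliers receiving 20 (the 6.5 wedge).
Burden on buyers: 3.5; on suppliers: 3. (They sum to 6.5.)
The less price-elastic side of the market bears the larger share of a per-unit tax.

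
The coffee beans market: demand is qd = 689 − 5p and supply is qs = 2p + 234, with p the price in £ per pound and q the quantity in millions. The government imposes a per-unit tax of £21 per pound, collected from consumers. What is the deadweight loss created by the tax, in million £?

Before the tax: set 689 − 5p = 2p + 234 → p* = £65, q* = 364.
With the tax collected from consumers, demand (in seller-price terms) shifts: qd = 689 − 5(p + 21).
Solving gives q = 334 with consumers paying £71 and producers receiving £50 (the £21 wedge).
Quantity falls by |ΔQ| = |364 − 334| = 30.
DWL = ½ · t · |ΔQ| = ½ · 21 · 30 = £315.

Deadweight loss = £315 million.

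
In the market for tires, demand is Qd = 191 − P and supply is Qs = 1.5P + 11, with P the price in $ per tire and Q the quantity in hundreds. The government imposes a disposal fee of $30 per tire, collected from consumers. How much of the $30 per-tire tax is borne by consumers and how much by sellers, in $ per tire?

Without the tax, 191 − P = 1.5P + 11 gives 2.5P = 180, so P* = $72 and Q* = 119.
With the tax collected from consumers, demand (in seller-price terms) shifts: Qd = 191 − (P + 30).
Solving gives Q = 101 with consumers paying $90 and sellers receiving $60 (the $30 wedge).
Burden on consumers: $18; on sellers: $12. (They sum to $30.)

Consumers bear $18 per tire; sellers bear $12 per tire.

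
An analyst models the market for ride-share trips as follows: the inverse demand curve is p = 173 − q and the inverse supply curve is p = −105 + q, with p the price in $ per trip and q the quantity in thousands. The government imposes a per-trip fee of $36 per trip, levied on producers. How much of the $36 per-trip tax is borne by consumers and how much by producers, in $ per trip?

Inverting to q(p) form: qd = 173 − p; qs = p + 105.
Before the tax: set 173 − p = p + 105 → p* = $34, q* = 139.
With the tax collected from producers, supply shifts: qs = (p − 36) + 105.
Solving gives q = 121 with consumers paying $52 and producers receiving $16 (the $36 wedge).
Burden on consumers: $18; on producers: $18. (They sum to $36.)

Consumers bear $18 per trip; producers bear $18 per trip.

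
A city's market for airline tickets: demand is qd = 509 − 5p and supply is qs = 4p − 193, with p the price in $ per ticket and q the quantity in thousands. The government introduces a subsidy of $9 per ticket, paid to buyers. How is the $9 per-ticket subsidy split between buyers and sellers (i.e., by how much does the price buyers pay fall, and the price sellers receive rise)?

Without the subsidy, 509 − 5p = 4p − 193 gives 9p = 702, so p* = $78 and q* = 119.
With a per-unit subsidy paid to buyers, each effectively pays p − 9, so demand becomes qd = 509 − 5(p − 9).
Solving gives q = 139 with buyers paying $74 and sellers receiving $83 (the $9 wedge).
Gain to buyers: $4; to sellers: $5. (They sum to $9.)

Buyers gain $4 per ticket; sellers gain $5 per ticket.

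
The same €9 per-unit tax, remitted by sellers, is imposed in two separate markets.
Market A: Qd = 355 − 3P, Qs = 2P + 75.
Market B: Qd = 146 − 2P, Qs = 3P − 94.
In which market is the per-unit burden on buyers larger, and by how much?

Market A: pre-tax P* = €56, Q* = 187; post-tax Q = 176.2; per-unit burden on buyers = €3.6.
Market B: pre-tax P* = €48, Q* = 50; post-tax Q = 39.2; per-unit burden on buyers = €5.4.
Difference: €3.6 vs €5.4 → market B is larger by €1.8.

Market B, by €1.8.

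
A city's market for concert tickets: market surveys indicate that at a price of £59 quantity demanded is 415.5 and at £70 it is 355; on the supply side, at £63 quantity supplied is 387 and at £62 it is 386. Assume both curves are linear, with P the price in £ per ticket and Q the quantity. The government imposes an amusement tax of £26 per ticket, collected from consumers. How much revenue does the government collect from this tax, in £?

Tax revenue = £9516.

Demand slope: (355 − 415.5)/(70 − 59) = -5.5, so Qd = 740 − 5.5P.
Supply slope: (386 − 387)/(62 − 63) = 1, so Qs = P + 324.
Before the tax: set 740 − 5.5P = P + 324 → P* = £64, Q* = 388.
With the tax collected from consumers, demand (in seller-price terms) shifts: Qd = 740 − 5.5(P + 26).
Solving gives Q = 366 with consumers paying £68 and sellers receiving £42 (the £26 wedge).
Revenue = t · Q = 26 · 366 = £9516.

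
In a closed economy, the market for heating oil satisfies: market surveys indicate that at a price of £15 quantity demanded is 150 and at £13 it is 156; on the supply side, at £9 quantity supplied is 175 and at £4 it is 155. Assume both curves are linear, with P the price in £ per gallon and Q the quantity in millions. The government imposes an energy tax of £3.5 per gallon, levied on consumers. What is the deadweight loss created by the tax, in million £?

Demand slope: (156 − 150)/(13 − 15) = -3, so Qd = 195 − 3P.
Supply slope: (155 − 175)/(4 − 9) = 4, so Qs = 4P + 139.
Without the tax, 195 − 3P = 4P + 139 gives 7P = 56, so P* = £8 and Q* = 171.
With the tax collected from consumers, demand (in seller-price terms) shifts: Qd = 195 − 3(P + 3.5).
New equilibrium: consumers pay £10, producers receive £6.5, Q = 165. (Wedge: Pb − Ps = 3.5.)
Quantity falls by |ΔQ| = |171 − 165| = 6.
DWL = ½ · t · |ΔQ| = ½ · 3.5 · 6 = £10.5.

Deadweight loss = £10.5 million.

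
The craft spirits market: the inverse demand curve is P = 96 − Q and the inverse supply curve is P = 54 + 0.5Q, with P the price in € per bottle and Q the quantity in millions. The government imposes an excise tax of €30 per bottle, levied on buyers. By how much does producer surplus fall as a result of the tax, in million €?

Rewrite in direct form: Qd = 96 − P and Qs = 2P − 108.
Before the tax: set 96 − P = 2P − 108 → P* = €68, Q* = 28.
With the tax collected from buyers, demand (in seller-price terms) shifts: Qd = 96 − (P + 30).
New equilibrium: buyers pay €88, sellers receive €58, Q = 8. (Wedge: Pb − Ps = 30.)
ΔPS is the trapezoid between Q = 8 and Q = 28 of height €10: ½ · (28 + 8) · 10 = €180.

Producer surplus falls by €180 million.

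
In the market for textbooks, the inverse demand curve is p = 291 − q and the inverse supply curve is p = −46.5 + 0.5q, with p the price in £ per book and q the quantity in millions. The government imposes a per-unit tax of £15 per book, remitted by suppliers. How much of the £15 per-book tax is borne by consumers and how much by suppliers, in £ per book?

Rewrite in direct form: qd = 291 − p and qs = 2p + 93.
Before the tax: set 291 − p = 2p + 93 → p* = £66, q* = 225.
With the tax collected from suppliers, supply shifts: qs = 2(p − 15) + 93.
New equilibrium: consumers pay £76, suppliers receive £61, q = 215. (Wedge: pb − ps = 15.)
Burden on consumers: £10; on suppliers: £5. (They sum to £15.)
The less price-elastic side of the market bears the larger share of a per-unit tax.

Consumers bear £10 per book; suppliers bear £5 per book.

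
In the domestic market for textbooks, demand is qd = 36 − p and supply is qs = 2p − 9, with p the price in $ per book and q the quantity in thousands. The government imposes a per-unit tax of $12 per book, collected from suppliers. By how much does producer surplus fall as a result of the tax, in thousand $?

Before the tax: set 36 − p = 2p − 9 → p* = $15, q* = 21.
With the tax collected from suppliers, supply shifts: qs = 2(p − 12) − 9.
Solving gives q = 13 with consumers paying $23 and suppliers receiving $11 (the $12 wedge).
ΔPS is the trapezoid between Q = 13 and Q = 21 of height $4: ½ · (21 + 13) · 4 = $68.

Producer surplus falls by $68 thousand.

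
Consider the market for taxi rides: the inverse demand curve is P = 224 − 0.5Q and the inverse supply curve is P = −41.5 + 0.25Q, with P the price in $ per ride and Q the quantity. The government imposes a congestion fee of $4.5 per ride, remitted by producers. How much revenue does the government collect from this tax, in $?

Rewrite in direct form: Qd = 448 − 2P and Qs = 4P + 166.
Without the tax, 448 − 2P = 4P + 166 gives 6P = 282, so P* = $47 and Q* = 354.
With the tax collected from producers, supply shifts: Qs = 4(P − 4.5) + 166.
Solving gives Q = 348 with buyers paying $50 and producers receiving $45.5 (the $4.5 wedge).
Revenue = t · Q = 4.5 · 348 = $1566.

Tax revenue = $1566.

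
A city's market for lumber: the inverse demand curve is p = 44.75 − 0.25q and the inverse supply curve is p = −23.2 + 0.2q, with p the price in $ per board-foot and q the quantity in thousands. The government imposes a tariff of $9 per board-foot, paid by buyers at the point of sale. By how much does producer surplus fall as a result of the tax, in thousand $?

Producer surplus falls by $564 thousand.

Rewrite in direct form: qd = 179 − 4p and qs = 5p + 116.
Before the tax: set 179 − 4p = 5p + 116 → p* = $7, q* = 151.
With the tax collected from buyers, demand (in seller-price terms) shifts: qd = 179 − 4(p + 9).
New equilibrium: buyers pay $12, producers receive $3, q = 131. (Wedge: pb − ps = 9.)
ΔPS is the trapezoid between Q = 131 and Q = 151 of height $4: ½ · (151 + 131) · 4 = $564.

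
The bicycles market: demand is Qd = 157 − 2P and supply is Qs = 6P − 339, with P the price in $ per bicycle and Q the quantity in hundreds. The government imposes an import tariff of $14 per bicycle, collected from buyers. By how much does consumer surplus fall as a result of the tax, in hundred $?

Before the tax: set 157 − 2P = 6P − 339 → P* = $62, Q* = 33.
With the tax collected from buyers, demand (in seller-price terms) shifts: Qd = 157 − 2(P + 14).
New equilibrium: buyers pay $72.5, suppliers receive $58.5, Q = 12. (Wedge: Pb − Ps = 14.)
ΔCS is the trapezoid between Q = 12 and Q = 33 of height $10.5: ½ · (33 + 12) · 10.5 = $236.25.

Consumer surplus falls by $236.25 hundred.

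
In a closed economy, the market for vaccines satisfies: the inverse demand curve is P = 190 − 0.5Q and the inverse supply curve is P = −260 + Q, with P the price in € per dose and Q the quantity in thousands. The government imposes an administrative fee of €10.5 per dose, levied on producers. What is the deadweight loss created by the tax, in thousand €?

Rewrite in direct form: Qd = 380 − 2P and Qs = P + 260.
Without the tax, 380 − 2P = P + 260 gives 3P = 120, so P* = €40 and Q* = 300.
With the tax collected from producers, supply shifts: Qs = (P − 10.5) + 260.
New equilibrium: buyers pay €43.5, producers receive €33, Q = 293. (Wedge: Pb − Ps = 10.5.)
Quantity falls by |ΔQ| = |300 − 293| = 7.
DWL = ½ · t · |ΔQ| = ½ · 10.5 · 7 = €36.75.

Deadweight loss = €36.75 thousand.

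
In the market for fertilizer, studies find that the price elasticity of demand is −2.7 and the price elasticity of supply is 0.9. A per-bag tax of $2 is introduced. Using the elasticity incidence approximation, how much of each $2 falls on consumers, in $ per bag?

Incidence ratio: consumers' share ≈ εs / (εs + |εd|) = 0.9 / (0.9 + 2.7) = 0.25.
So consumers bear ≈ 0.25 × $2 = $0.5; suppliers bear $1.5.

Consumers bear ≈ $0.5 per bag.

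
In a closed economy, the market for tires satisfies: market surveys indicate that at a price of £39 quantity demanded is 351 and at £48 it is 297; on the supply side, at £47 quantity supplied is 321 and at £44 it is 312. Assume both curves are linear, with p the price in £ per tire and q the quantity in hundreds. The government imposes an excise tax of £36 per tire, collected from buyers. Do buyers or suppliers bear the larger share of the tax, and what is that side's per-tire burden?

Suppliers bear the larger share: £24 per tire.

Demand slope: (297 − 351)/(48 − 39) = -6, so qd = 585 − 6p.
Supply slope: (312 − 321)/(44 − 47) = 3, so qs = 3p + 180.
Before the tax: set 585 − 6p = 3p + 180 → p* = £45, q* = 315.
With the tax collected from buyers, demand (in seller-price terms) shifts: qd = 585 − 6(p + 36).
Solving gives q = 243 with buyers paying £57 and suppliers receiving £21 (the £36 wedge).
Per-tire burden: buyers £12, suppliers £24.
Suppliers take the larger share because supply is less price-elastic here (demand slope 6 vs supply slope 3).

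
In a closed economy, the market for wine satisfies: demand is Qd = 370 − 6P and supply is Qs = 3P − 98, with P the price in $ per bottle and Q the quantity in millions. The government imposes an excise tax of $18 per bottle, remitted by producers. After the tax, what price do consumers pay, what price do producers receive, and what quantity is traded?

Consumers pay $58; producers receive $40; quantity = 22.

Before the tax: set 370 − 6P = 3P − 98 → P* = $52, Q* = 58.
With the tax collected from producers, supply shifts: Qs = 3(P − 18) − 98.
Solving gives Q = 22 with consumers paying $58 and producers receiving $40 (the $18 wedge).
The less price-elastic side of the market bears the larger share of a per-unit tax.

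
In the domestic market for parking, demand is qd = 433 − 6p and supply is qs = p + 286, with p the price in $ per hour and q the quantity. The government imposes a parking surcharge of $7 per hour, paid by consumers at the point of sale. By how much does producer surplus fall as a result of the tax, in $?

Producer surplus falls by $1824.

Without the tax, 433 − 6p = p + 286 gives 7p = 147, so p* = $21 and q* = 307.
With the tax collected from consumers, demand (in seller-price terms) shifts: qd = 433 − 6(p + 7).
Solving gives q = 301 with consumers paying $22 and suppliers receiving $15 (the $7 wedge).
ΔPS is the trapezoid between Q = 301 and Q = 307 of height $6: ½ · (307 + 301) · 6 = $1824.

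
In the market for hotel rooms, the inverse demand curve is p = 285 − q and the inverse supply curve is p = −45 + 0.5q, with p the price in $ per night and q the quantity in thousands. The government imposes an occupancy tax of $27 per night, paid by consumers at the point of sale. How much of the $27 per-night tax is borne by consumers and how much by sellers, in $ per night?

Consumers bear $18 per night; sellers bear $9 per night.

Rewrite in direct form: qd = 285 − p and qs = 2p + 90.
Before the tax: set 285 − p = 2p + 90 → p* = $65, q* = 220.
With the tax collected from consumers, demand (in seller-price terms) shifts: qd = 285 − (p + 27).
New equilibrium: consumers pay $83, sellers receive $56, q = 202. (Wedge: pb − ps = 27.)
Burden on consumers: $18; on sellers: $9. (They sum to $27.)
The less price-elastic side of the market bears the larger share of a per-unit tax.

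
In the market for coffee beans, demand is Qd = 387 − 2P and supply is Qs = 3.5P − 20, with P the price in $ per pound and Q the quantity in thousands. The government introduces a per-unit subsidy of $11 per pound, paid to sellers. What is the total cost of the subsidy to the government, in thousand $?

Government outlay = $2783 thousand.

Without the subsidy, 387 − 2P = 3.5P − 20 gives 5.5P = 407, so P* = $74 and Q* = 239.
With a per-unit subsidy paid to sellers, each receives P + 11 per unit sold, so supply becomes Qs = 3.5(P + 11) − 20.
New equilibrium: consumers pay $67, sellers receive $78, Q = 253. (Wedge: Pb − Ps = −11.)
Outlay = t · Q = 11 · 253 = $2783.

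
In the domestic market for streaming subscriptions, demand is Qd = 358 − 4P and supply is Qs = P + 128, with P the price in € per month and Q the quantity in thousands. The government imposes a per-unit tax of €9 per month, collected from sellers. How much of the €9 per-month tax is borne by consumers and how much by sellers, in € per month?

Before the tax: set 358 − 4P = P + 128 → P* = €46, Q* = 174.
With the tax collected from sellers, supply shifts: Qs = (P − 9) + 128.
New equilibrium: consumers pay €47.8, sellers receive €38.8, Q = 166.8. (Wedge: Pb − Ps = 9.)
Burden on consumers: €1.8; on sellers: €7.2. (They sum to €9.)

Consumers bear €1.8 per month; sellers bear €7.2 per month.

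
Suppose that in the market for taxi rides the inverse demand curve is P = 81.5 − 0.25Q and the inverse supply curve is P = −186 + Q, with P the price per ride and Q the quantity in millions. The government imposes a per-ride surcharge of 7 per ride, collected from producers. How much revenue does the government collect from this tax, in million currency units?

Inverting to Q(P) form: Qd = 326 − 4P; Qs = P + 186.
Before the tax: set 326 − 4P = P + 186 → P* = 28, Q* = 214.
With the tax collected from producers, supply shifts: Qs = (P − 7) + 186.
New equilibrium: consumers pay 29.4, producers receive 22.4, Q = 208.4. (Wedge: Pb − Ps = 7.)
Revenue = t · Q = 7 · 208.4 = 1458.8.

Tax revenue = 1458.8 million.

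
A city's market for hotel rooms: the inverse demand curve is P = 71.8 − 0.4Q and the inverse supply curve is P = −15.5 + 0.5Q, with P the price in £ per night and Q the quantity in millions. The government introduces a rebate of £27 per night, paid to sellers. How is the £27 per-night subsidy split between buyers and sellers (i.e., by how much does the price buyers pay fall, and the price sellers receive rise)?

Buyers gain £12 per night; sellers gain £15 per night.

Rewrite in direct form: Qd = 179.5 − 2.5P and Qs = 2P + 31.
Without the subsidy, 179.5 − 2.5P = 2P + 31 gives 4.5P = 148.5, so P* = £33 and Q* = 97.
With a per-unit subsidy paid to sellers, each receives P + 27 per unit sold, so supply becomes Qs = 2(P + 27) + 31.
Solving gives Q = 127 with buyers paying £21 and sellers receiving £48 (the £27 wedge).
Gain to buyers: £12; to sellers: £15. (They sum to £27.)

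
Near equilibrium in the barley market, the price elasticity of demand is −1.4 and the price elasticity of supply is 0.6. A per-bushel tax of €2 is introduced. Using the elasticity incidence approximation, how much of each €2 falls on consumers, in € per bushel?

Incidence ratio: consumers' share ≈ εs / (εs + |εd|) = 0.6 / (0.6 + 1.4) = 0.3.
So consumers bear ≈ 0.3 × €2 = €0.6; sellers bear €1.4.

Consumers bear ≈ €0.6 per bushel.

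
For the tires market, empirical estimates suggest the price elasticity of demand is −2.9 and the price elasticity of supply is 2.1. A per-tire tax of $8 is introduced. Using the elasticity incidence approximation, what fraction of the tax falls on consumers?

Incidence ratio: consumers' share ≈ εs / (εs + |εd|) = 2.1 / (2.1 + 2.9) = 0.42.
Supply is the less elastic side, so consumers bear the smaller share.

Consumers' share ≈ 0.42.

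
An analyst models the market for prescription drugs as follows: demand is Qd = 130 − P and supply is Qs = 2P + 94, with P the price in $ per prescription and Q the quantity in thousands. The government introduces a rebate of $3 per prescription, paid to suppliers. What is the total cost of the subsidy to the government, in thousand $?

Government outlay = $360 thousand.

Before the subsidy: set 130 − P = 2P + 94 → P* = $12, Q* = 118.
With a per-unit subsidy paid to suppliers, each receives P + 3 per unit sold, so supply becomes Qs = 2(P + 3) + 94.
New equilibrium: consumers pay $10, suppliers receive $13, Q = 120. (Wedge: Pb − Ps = −3.)
Outlay = t · Q = 3 · 120 = $360.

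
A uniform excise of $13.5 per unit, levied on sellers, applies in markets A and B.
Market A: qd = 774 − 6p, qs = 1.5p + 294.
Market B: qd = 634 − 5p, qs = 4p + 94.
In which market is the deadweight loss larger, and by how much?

Market A: pre-tax p* = $64, q* = 390; post-tax q = 373.8; deadweight loss = $109.35.
Market B: pre-tax p* = $60, q* = 334; post-tax q = 304; deadweight loss = $202.5.
Difference: $109.35 vs $202.5 → market B is larger by $93.15.

Market B, by $93.15.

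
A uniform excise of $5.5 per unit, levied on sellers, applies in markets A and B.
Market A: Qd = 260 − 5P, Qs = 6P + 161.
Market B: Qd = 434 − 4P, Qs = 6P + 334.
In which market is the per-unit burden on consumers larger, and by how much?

Market A: pre-tax P* = $9, Q* = 215; post-tax Q = 200; per-unit burden on consumers = $3.
Market B: pre-tax P* = $10, Q* = 394; post-tax Q = 380.8; per-unit burden on consumers = $3.3.
Difference: $3 vs $3.3 → market B is larger by $0.3.

Market B, by $0.3.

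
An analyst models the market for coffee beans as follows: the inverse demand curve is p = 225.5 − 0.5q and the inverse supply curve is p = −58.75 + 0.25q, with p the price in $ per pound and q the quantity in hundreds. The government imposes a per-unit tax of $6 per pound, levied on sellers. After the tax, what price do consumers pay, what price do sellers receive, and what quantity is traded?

Rewrite in direct form: qd = 451 − 2p and qs = 4p + 235.
Before the tax: set 451 − 2p = 4p + 235 → p* = $36, q* = 379.
With the tax collected from sellers, supply shifts: qs = 4(p − 6) + 235.
New equilibrium: consumers pay $40, sellers receive $34, q = 371. (Wedge: pb − ps = 6.)
The less price-elastic side of the market bears the larger share of a per-unit tax.

Consumers pay $40; sellers receive $34; quantity = 371.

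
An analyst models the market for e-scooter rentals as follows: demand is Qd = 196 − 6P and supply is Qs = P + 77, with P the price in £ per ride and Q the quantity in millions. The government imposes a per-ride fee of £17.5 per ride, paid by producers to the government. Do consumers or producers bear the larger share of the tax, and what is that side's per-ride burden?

Before the tax: set 196 − 6P = P + 77 → P* = £17, Q* = 94.
With the tax collected from producers, supply shifts: Qs = (P − 17.5) + 77.
Solving gives Q = 79 with consumers paying £19.5 and producers receiving £2 (the £17.5 wedge).
Per-ride burden: consumers £2.5, producers £15.
Producers take the larger share because supply is less price-elastic here (demand slope 6 vs supply slope 1).

Producers bear the larger share: £15 per ride.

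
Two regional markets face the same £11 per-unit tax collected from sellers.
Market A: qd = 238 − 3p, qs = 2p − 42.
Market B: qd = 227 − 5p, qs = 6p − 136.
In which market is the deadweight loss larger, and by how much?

Market B, by £92.4.

Market A: pre-tax p* = £56, q* = 70; post-tax q = 56.8; deadweight loss = £72.6.
Market B: pre-tax p* = £33, q* = 62; post-tax q = 32; deadweight loss = £165.
Difference: £72.6 vs £165 → market B is larger by £92.4.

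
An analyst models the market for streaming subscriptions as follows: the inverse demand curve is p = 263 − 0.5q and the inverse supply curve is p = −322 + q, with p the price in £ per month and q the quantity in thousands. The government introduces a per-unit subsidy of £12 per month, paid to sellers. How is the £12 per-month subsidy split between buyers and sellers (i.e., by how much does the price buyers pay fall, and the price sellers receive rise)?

Inverting to q(p) form: qd = 526 − 2p; qs = p + 322.
Without the subsidy, 526 − 2p = p + 322 gives 3p = 204, so p* = £68 and q* = 390.
With a per-unit subsidy paid to sellers, each receives p + 12 per unit sold, so supply becomes qs = (p + 12) + 322.
Solving gives q = 398 with buyers paying £64 and sellers receiving £76 (the £12 wedge).
Gain to buyers: £4; to sellers: £8. (They sum to £12.)

Buyers gain £4 per month; sellers gain £8 per month.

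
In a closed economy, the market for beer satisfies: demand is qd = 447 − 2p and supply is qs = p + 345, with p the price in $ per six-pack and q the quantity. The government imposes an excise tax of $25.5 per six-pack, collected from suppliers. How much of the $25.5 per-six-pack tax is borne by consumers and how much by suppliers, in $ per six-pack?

Without the tax, 447 − 2p = p + 345 gives 3p = 102, so p* = $34 and q* = 379.
With the tax collected from suppliers, supply shifts: qs = (p − 25.5) + 345.
Solving gives q = 362 with consumers paying $42.5 and suppliers receiving $17 (the $25.5 wedge).
Burden on consumers: $8.5; on suppliers: $17. (They sum to $25.5.)

Consumers bear $8.5 per six-pack; suppliers bear $17 per six-pack.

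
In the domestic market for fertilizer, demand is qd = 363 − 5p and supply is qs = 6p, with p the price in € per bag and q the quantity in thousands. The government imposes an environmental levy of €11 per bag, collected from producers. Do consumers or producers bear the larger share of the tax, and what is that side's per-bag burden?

Before the tax: set 363 − 5p = 6p → p* = €33, q* = 198.
With the tax collected from producers, supply shifts: qs = 6(p − 11).
Solving gives q = 168 with consumers paying €39 and producers receiving €28 (the €11 wedge).
Per-bag burden: consumers €6, producers €5.
Consumers take the larger share because demand is less price-elastic here (demand slope 5 vs supply slope 6).
The less price-elastic side of the market bears the larger share of a per-unit tax.

Consumers bear the larger share: €6 per bag.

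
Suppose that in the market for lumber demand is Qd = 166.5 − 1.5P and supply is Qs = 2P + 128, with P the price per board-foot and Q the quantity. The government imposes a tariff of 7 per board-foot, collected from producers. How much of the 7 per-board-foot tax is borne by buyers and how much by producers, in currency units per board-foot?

Buyers bear 4 per board-foot; producers bear 3 per board-foot.

Without the tax, 166.5 − 1.5P = 2P + 128 gives 3.5P = 38.5, so P* = 11 and Q* = 150.
With the tax collected from producers, supply shifts: Qs = 2(P − 7) + 128.
Solving gives Q = 144 with buyers paying 15 and producers receiving 8 (the 7 wedge).
Burden on buyers: 4; on producers: 3. (They sum to 7.)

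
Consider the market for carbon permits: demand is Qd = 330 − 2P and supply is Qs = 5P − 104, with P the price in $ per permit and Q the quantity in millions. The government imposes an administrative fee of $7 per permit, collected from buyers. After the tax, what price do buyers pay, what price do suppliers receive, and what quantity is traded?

Buyers pay $67; suppliers receive $60; quantity = 196.

Before the tax: set 330 − 2P = 5P − 104 → P* = $62, Q* = 206.
With the tax collected from buyers, demand (in seller-price terms) shifts: Qd = 330 − 2(P + 7).
Solving gives Q = 196 with buyers paying $67 and suppliers receiving $60 (the $7 wedge).
The less price-elastic side of the market bears the larger share of a per-unit tax.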